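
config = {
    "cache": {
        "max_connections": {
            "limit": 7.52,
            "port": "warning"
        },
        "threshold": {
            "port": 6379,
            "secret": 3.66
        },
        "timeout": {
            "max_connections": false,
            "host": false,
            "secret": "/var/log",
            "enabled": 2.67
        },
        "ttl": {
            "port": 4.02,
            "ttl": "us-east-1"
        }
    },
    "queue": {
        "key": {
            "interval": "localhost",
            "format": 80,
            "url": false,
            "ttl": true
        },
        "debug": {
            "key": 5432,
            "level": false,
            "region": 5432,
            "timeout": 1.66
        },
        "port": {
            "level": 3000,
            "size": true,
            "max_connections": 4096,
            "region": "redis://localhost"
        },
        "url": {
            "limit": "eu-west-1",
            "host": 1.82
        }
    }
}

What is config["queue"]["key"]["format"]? 80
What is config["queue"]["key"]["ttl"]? True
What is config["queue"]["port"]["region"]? "redis://localhost"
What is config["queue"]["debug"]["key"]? 5432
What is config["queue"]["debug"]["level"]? False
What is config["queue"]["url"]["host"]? 1.82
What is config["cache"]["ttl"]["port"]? 4.02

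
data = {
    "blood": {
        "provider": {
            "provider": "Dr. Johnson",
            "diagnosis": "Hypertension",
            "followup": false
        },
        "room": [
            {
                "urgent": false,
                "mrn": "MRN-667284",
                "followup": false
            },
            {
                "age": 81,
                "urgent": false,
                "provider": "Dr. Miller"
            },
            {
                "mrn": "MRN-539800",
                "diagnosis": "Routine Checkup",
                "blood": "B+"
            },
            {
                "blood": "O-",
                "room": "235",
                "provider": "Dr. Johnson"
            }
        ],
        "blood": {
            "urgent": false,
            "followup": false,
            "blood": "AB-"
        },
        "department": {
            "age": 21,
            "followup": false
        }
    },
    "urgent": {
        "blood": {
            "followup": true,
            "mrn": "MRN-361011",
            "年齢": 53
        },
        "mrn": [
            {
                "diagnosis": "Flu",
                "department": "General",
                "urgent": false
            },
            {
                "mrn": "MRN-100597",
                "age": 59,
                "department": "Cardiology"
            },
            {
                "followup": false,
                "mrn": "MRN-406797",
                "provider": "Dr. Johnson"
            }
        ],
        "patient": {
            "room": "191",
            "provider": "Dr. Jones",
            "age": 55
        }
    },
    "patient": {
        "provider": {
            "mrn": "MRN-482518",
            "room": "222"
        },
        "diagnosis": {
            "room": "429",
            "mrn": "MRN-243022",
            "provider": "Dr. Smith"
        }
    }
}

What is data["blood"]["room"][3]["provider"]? "Dr. Johnson"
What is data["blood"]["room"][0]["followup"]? False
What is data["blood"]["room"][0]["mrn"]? "MRN-667284"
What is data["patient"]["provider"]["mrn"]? "MRN-482518"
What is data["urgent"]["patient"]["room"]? "191"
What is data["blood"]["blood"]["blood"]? "AB-"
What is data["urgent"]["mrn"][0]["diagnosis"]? "Flu"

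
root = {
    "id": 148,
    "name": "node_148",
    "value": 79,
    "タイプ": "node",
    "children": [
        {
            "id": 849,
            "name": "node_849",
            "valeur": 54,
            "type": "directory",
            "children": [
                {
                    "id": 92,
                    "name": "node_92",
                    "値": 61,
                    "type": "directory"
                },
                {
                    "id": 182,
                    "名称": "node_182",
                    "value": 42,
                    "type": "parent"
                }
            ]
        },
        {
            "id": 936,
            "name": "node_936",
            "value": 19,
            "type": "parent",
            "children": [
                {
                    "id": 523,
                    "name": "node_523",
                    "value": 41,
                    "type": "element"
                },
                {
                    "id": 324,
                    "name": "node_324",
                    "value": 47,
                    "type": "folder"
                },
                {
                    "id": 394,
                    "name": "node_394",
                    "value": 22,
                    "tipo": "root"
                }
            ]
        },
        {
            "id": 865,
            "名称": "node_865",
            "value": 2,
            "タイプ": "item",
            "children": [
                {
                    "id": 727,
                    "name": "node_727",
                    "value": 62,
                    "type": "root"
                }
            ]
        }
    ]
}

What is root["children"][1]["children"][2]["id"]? 394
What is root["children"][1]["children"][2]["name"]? "node_394"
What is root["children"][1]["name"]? "node_936"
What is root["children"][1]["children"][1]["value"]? 47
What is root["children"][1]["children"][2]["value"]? 22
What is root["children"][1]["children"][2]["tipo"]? "root"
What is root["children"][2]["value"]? 2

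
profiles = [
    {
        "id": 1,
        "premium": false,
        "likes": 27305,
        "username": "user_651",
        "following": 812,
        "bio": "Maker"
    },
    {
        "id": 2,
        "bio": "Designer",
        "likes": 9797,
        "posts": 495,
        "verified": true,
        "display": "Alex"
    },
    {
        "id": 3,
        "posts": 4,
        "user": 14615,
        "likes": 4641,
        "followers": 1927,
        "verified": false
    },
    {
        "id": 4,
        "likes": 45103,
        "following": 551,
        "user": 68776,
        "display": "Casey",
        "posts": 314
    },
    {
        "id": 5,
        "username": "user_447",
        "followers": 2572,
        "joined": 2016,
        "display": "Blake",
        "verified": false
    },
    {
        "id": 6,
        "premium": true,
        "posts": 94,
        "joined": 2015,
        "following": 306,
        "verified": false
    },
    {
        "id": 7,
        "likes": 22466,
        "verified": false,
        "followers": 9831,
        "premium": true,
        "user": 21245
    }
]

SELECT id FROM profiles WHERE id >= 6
[6, 7]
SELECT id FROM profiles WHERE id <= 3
[1, 2, 3]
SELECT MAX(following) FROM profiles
812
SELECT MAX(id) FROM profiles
7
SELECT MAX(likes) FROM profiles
45103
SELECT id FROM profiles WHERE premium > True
[]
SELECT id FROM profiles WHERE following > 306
[1, 4]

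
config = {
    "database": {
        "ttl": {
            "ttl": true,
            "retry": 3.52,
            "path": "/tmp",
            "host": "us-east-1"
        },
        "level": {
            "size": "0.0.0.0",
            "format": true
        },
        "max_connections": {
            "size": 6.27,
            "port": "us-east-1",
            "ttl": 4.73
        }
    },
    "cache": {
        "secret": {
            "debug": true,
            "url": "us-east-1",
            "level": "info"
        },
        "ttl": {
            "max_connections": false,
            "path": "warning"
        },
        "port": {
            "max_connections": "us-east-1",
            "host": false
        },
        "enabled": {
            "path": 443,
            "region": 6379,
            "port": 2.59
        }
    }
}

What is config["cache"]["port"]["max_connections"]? "us-east-1"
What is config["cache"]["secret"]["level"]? "info"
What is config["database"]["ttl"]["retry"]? 3.52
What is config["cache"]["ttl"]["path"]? "warning"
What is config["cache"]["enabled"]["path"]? 443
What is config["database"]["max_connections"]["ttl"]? 4.73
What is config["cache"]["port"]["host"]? False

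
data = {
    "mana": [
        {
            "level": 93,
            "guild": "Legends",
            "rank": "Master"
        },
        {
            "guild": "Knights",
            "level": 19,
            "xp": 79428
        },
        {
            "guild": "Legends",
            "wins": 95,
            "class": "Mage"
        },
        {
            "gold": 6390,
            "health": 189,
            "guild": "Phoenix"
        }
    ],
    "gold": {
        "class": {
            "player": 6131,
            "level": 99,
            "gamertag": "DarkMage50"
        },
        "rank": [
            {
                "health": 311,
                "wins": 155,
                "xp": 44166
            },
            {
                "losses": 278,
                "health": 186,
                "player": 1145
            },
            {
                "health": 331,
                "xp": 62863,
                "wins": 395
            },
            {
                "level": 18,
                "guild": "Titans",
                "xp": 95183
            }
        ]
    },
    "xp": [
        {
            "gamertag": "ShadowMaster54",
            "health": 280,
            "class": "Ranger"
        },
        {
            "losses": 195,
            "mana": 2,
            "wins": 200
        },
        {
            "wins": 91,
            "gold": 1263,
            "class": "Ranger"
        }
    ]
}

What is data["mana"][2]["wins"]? 95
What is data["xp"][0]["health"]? 280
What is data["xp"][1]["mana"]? 2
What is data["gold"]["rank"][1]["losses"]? 278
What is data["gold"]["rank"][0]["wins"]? 155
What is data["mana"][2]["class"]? "Mage"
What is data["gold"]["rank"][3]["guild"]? "Titans"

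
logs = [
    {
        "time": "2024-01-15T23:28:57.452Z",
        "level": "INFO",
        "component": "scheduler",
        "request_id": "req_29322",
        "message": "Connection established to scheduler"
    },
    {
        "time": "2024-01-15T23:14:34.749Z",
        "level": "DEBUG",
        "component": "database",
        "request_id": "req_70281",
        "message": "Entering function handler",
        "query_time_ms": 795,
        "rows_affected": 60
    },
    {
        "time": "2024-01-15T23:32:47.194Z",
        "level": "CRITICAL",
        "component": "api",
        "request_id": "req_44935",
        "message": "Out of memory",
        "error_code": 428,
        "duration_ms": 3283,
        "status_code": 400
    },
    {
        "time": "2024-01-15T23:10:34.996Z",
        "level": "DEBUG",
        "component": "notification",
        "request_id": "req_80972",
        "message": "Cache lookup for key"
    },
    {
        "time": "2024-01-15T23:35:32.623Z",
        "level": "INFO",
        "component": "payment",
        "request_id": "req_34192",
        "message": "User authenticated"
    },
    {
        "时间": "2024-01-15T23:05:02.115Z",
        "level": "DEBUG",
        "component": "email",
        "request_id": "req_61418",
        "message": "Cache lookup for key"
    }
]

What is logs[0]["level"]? "INFO"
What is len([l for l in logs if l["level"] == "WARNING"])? 0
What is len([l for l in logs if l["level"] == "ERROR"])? 0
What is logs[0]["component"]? "scheduler"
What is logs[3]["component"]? "notification"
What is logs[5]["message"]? "Cache lookup for key"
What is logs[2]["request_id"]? "req_44935"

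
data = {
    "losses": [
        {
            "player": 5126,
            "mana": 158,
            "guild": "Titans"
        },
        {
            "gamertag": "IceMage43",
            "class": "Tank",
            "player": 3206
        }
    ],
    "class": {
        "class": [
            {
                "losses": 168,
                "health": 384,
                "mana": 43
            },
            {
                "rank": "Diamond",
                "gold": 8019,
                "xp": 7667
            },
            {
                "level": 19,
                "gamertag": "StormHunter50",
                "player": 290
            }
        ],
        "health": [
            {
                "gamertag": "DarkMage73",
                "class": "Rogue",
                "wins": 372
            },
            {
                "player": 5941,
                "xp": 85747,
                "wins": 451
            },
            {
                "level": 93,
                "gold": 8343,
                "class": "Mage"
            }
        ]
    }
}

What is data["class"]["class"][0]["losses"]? 168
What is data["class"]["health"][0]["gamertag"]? "DarkMage73"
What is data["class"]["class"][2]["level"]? 19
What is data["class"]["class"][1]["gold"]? 8019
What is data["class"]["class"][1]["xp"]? 7667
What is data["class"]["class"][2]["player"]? 290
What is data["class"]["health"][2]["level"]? 93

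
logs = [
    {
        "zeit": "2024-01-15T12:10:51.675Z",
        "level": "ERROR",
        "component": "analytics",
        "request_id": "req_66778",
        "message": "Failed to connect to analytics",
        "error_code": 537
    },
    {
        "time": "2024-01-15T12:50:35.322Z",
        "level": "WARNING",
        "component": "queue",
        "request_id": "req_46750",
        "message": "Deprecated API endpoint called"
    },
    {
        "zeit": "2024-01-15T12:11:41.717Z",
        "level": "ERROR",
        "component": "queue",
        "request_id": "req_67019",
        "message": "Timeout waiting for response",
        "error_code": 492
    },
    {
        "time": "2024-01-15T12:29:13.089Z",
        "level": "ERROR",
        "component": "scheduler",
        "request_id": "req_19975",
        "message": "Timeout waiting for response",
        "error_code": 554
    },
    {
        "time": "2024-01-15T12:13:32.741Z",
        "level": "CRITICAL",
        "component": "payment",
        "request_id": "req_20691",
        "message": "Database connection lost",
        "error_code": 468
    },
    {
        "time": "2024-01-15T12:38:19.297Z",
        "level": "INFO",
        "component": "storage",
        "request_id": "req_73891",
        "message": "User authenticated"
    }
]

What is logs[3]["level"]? "ERROR"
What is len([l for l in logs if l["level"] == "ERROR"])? 3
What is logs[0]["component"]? "analytics"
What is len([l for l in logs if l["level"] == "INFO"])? 1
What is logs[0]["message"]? "Failed to connect to analytics"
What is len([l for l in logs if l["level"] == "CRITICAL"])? 1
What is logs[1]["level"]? "WARNING"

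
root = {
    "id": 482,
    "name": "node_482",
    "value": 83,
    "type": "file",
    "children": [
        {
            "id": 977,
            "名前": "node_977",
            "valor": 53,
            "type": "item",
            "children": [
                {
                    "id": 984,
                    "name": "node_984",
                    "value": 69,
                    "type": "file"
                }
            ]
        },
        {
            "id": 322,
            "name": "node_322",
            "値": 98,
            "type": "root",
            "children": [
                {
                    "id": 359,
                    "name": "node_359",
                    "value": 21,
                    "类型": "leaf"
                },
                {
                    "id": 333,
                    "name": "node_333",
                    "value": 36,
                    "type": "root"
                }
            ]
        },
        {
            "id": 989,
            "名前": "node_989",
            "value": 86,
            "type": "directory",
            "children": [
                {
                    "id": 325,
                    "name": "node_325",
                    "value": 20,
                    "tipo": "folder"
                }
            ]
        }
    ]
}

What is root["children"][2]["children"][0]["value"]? 20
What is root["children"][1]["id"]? 322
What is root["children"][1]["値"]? 98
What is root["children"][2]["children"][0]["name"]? "node_325"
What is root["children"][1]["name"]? "node_322"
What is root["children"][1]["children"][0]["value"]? 21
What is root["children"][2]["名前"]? "node_989"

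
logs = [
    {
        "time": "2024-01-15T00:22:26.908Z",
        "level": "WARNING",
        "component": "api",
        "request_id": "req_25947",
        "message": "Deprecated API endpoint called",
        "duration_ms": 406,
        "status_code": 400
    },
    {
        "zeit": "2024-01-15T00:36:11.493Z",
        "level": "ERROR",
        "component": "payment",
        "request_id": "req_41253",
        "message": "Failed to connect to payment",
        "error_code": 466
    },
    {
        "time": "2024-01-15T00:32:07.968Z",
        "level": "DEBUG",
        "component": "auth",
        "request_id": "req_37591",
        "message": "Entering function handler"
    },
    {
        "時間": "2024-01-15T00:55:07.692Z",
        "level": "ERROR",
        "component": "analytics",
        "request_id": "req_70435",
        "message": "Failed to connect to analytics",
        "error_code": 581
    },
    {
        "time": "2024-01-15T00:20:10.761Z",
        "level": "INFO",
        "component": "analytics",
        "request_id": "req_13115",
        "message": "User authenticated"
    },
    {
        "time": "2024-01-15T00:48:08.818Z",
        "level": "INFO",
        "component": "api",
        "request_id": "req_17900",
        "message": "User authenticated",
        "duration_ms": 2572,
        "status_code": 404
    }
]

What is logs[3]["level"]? "ERROR"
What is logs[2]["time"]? "2024-01-15T00:32:07.968Z"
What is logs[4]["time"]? "2024-01-15T00:20:10.761Z"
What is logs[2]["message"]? "Entering function handler"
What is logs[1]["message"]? "Failed to connect to payment"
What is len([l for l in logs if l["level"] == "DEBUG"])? 1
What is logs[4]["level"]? "INFO"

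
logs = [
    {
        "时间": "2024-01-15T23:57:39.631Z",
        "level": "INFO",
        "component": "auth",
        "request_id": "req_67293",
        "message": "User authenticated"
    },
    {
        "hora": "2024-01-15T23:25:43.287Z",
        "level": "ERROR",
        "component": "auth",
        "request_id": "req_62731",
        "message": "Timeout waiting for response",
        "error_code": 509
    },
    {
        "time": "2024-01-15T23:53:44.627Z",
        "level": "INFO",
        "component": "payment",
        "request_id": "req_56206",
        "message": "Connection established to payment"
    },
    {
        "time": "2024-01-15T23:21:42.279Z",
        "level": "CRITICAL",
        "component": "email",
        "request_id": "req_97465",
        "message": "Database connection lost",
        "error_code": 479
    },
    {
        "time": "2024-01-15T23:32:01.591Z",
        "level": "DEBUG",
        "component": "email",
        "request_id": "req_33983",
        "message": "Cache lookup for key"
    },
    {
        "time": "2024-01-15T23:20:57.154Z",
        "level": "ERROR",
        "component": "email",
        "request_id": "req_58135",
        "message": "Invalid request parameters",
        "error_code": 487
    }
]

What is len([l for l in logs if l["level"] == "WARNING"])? 0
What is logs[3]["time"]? "2024-01-15T23:21:42.279Z"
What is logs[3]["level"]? "CRITICAL"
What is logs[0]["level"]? "INFO"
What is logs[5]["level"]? "ERROR"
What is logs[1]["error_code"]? 509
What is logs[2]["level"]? "INFO"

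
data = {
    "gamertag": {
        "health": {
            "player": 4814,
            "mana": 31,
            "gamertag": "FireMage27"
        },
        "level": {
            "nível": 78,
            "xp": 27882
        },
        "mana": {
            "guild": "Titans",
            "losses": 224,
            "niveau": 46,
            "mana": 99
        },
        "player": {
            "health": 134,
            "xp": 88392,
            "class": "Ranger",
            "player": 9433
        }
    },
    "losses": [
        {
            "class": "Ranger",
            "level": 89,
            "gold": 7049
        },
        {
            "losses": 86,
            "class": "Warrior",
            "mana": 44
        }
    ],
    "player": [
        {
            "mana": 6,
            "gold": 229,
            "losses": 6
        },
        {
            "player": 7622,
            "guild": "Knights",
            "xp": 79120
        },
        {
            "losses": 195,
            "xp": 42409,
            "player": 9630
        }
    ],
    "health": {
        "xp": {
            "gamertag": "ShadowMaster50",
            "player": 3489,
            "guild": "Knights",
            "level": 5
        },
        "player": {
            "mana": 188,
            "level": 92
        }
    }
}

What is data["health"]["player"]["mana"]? 188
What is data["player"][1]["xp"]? 79120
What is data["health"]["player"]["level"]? 92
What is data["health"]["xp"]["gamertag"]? "ShadowMaster50"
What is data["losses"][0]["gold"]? 7049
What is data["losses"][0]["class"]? "Ranger"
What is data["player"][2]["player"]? 9630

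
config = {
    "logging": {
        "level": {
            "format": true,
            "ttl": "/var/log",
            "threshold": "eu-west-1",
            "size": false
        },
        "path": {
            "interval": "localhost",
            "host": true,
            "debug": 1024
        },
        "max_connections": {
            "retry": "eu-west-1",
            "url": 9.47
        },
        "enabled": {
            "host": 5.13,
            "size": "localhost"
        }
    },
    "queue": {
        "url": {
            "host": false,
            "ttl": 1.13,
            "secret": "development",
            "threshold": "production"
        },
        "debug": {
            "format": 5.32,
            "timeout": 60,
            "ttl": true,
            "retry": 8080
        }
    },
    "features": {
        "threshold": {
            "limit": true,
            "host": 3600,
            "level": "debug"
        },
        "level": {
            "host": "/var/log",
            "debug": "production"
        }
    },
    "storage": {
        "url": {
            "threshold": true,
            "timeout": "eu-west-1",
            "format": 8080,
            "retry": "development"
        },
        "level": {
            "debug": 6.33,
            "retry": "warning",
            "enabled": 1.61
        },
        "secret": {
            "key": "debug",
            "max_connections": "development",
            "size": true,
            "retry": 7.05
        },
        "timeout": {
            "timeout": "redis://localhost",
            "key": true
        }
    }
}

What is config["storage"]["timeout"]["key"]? True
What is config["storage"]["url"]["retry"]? "development"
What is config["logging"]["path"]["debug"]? 1024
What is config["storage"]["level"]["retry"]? "warning"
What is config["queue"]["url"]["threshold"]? "production"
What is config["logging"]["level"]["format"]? True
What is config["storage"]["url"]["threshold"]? True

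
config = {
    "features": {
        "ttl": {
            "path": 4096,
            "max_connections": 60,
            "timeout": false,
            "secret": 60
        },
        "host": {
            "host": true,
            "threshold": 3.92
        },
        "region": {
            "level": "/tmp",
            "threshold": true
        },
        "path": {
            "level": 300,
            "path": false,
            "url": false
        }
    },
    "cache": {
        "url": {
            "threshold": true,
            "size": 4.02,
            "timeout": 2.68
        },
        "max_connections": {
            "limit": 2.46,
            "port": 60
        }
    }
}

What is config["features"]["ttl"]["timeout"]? False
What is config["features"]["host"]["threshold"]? 3.92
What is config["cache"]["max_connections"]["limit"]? 2.46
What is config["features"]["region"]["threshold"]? True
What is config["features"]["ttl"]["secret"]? 60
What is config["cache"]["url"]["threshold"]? True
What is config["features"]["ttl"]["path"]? 4096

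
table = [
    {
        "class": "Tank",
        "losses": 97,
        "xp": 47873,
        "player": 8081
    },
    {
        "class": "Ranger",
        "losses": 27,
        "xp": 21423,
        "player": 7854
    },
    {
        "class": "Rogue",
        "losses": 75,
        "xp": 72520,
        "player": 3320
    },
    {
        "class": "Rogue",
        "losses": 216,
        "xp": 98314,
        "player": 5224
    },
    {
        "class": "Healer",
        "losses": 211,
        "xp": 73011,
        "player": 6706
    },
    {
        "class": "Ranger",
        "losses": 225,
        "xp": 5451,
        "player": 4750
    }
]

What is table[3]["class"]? "Rogue"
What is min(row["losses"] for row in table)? 27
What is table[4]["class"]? "Healer"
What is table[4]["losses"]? 211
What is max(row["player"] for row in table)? 8081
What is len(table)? 6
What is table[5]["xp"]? 5451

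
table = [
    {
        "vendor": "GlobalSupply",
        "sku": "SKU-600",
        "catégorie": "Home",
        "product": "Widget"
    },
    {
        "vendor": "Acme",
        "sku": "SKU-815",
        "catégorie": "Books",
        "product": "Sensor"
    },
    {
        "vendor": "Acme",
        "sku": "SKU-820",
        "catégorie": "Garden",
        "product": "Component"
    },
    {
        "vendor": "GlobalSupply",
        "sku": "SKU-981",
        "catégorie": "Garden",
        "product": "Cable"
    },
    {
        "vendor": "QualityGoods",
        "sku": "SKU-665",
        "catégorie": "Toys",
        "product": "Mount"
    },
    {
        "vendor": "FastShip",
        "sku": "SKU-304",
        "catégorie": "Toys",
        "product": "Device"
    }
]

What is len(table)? 6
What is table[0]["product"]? "Widget"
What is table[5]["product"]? "Device"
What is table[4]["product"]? "Mount"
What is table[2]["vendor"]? "Acme"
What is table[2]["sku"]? "SKU-820"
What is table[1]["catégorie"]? "Books"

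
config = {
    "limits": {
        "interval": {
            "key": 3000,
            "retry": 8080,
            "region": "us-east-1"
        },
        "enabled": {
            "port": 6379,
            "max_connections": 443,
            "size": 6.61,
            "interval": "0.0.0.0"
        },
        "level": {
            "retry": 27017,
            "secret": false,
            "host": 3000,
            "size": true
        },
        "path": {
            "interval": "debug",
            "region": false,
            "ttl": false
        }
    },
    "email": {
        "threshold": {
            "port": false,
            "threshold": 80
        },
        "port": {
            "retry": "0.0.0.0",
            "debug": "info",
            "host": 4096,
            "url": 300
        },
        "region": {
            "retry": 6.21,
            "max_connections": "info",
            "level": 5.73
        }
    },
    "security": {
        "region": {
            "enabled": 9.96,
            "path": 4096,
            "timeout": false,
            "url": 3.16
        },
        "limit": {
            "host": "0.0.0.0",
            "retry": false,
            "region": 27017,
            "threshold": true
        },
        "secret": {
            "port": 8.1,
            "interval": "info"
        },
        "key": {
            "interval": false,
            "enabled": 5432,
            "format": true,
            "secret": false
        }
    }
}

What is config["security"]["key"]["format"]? True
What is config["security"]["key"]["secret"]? False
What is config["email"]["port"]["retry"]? "0.0.0.0"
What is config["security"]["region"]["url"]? 3.16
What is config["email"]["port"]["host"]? 4096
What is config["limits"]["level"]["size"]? True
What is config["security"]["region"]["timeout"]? False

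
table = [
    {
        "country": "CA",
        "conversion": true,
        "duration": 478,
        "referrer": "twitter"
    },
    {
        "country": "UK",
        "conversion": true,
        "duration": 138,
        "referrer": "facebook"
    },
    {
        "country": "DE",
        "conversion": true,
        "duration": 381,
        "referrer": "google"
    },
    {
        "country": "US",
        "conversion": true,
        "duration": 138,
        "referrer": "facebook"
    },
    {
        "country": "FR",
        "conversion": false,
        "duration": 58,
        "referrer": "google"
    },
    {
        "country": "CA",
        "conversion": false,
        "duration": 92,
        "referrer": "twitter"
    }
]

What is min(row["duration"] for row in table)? 58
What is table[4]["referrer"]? "google"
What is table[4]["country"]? "FR"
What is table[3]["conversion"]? True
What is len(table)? 6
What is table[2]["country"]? "DE"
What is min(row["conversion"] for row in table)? False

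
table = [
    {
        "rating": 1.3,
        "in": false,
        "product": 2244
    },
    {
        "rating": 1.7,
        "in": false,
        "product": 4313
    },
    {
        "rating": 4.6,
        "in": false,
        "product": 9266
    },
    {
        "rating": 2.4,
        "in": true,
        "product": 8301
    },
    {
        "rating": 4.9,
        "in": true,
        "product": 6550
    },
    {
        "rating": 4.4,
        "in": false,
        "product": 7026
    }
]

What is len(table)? 6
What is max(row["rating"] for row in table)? 4.9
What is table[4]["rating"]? 4.9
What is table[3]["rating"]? 2.4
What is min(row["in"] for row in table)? False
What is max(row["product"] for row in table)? 9266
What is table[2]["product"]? 9266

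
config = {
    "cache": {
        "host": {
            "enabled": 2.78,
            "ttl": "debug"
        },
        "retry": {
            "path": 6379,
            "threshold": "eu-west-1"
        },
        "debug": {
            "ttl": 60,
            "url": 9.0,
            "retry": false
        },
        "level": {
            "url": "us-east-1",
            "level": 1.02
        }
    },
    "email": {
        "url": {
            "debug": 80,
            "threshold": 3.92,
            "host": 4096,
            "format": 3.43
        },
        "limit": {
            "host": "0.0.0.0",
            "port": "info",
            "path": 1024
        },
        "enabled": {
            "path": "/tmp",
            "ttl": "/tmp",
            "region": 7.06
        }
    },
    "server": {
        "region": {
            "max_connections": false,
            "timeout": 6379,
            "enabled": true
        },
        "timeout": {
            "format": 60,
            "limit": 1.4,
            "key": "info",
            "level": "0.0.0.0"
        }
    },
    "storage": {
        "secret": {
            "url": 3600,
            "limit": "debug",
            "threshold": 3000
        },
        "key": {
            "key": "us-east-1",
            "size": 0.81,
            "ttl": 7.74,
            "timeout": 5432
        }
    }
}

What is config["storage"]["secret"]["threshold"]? 3000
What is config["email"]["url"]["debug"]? 80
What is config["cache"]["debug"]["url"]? 9.0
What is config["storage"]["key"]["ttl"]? 7.74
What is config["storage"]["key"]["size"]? 0.81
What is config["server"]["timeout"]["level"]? "0.0.0.0"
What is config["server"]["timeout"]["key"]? "info"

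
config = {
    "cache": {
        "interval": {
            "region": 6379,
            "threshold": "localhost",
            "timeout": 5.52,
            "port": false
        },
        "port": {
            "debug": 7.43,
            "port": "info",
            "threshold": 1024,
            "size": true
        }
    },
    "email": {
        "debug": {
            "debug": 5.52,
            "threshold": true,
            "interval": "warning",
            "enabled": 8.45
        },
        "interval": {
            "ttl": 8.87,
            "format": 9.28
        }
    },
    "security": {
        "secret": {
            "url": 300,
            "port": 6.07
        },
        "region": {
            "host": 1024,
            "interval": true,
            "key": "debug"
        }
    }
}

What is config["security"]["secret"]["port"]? 6.07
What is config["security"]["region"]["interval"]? True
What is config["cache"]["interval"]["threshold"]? "localhost"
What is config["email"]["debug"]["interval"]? "warning"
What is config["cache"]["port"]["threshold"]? 1024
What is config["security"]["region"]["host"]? 1024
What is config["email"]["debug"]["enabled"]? 8.45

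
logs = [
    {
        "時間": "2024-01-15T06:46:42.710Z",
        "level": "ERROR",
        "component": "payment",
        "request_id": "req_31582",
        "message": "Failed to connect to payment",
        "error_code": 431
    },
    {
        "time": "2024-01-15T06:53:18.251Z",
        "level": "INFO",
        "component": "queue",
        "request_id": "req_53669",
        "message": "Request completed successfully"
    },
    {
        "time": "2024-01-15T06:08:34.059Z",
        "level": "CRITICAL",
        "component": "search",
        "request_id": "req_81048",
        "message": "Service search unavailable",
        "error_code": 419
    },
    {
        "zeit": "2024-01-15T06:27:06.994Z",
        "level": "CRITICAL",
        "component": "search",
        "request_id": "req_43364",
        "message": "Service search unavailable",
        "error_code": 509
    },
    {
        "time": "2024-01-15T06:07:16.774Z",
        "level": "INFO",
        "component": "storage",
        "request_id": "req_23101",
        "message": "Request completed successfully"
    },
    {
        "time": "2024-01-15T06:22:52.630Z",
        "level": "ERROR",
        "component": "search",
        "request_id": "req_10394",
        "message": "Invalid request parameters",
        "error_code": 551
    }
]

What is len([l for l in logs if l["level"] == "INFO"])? 2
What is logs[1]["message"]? "Request completed successfully"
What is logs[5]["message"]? "Invalid request parameters"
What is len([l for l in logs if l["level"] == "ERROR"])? 2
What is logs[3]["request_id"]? "req_43364"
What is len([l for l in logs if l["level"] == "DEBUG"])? 0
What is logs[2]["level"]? "CRITICAL"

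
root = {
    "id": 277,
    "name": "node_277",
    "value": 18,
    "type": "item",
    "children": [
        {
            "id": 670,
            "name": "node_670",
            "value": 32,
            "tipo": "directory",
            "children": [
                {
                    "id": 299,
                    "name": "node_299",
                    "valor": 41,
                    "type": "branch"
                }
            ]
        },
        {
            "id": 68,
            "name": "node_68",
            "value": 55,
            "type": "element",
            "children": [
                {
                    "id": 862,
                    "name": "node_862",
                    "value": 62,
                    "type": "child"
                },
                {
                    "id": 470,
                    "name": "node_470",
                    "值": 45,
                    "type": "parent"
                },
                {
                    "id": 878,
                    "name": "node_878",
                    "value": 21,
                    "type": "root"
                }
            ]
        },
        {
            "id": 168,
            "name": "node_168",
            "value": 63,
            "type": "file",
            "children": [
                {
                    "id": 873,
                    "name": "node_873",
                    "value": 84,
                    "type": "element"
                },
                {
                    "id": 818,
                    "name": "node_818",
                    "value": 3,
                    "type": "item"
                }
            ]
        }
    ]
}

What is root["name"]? "node_277"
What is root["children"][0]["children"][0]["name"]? "node_299"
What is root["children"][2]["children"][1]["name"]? "node_818"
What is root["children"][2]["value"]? 63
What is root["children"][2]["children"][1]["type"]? "item"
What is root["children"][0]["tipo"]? "directory"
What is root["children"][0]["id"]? 670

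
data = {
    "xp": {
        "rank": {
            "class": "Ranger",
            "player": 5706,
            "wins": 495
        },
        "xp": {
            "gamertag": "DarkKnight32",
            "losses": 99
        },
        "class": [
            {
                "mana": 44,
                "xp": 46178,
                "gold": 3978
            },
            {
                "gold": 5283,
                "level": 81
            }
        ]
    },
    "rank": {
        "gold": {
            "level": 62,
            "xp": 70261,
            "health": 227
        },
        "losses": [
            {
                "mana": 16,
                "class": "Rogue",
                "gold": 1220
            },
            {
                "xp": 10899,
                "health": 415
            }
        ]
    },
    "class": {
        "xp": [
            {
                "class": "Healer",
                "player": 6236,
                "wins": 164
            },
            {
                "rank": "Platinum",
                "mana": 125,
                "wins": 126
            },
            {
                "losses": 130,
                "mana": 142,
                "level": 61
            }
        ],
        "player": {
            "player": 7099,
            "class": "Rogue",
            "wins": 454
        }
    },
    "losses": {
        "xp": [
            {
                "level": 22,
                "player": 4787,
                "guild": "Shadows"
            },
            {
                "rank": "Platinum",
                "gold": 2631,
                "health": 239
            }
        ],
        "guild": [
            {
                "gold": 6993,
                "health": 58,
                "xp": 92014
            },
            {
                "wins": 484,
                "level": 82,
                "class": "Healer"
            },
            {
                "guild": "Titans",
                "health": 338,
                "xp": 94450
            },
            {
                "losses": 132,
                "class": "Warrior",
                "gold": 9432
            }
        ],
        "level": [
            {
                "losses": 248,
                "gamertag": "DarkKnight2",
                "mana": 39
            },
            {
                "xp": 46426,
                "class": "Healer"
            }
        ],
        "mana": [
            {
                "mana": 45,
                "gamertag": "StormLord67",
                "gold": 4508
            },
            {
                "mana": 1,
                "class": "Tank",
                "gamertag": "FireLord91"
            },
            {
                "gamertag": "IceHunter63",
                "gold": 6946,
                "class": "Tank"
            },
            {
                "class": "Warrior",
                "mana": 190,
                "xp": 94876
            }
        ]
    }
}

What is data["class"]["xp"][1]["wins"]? 126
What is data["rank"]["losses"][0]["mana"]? 16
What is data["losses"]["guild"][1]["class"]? "Healer"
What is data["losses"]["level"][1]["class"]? "Healer"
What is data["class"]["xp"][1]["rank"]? "Platinum"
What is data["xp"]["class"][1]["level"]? 81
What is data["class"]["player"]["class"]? "Rogue"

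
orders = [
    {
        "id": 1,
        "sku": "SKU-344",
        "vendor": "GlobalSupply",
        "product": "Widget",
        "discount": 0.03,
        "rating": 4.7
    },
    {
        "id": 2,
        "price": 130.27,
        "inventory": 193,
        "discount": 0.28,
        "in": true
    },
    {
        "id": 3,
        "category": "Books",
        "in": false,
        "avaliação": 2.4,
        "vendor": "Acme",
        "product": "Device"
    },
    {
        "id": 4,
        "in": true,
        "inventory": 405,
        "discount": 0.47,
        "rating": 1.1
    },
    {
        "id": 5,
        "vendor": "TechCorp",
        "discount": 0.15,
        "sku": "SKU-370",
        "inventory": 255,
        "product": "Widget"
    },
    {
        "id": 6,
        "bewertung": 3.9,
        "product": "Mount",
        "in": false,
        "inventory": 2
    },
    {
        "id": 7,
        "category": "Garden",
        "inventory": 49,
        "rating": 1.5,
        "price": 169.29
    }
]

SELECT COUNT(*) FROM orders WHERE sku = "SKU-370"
1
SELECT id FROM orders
[1, 2, 3, 4, 5, 6, 7]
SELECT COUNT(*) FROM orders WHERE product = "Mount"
1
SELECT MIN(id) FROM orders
1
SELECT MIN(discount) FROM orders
0.03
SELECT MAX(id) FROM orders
7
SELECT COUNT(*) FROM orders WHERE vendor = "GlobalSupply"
1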